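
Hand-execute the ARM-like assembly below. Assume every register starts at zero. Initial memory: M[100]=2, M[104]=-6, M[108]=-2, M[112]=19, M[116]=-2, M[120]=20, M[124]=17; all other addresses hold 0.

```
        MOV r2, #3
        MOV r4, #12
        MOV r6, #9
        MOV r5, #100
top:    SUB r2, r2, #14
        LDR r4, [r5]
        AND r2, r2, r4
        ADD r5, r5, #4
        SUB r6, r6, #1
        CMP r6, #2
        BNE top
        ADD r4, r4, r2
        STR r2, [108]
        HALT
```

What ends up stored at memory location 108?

MOV r2, #3 → r2=3
MOV r4, #12 → r4=12
MOV r6, #9 → r6=9
MOV r5, #100 → r5=100
SUB r2, r2, #14 → r2=3-14=-11
LDR r4, [r5] → r4=M[100]=2
AND r2, r2, r4 → r2=(-11)&2=0
ADD r5, r5, #4 → r5=100+4=104
SUB r6, r6, #1 → r6=9-1=8
CMP r6, #2  (cmp 8,2)
BNE top: taken
SUB r2, r2, #14 → r2=0-14=-14
LDR r4, [r5] → r4=M[104]=-6
AND r2, r2, r4 → r2=(-14)&(-6)=-14
ADD r5, r5, #4 → r5=104+4=108
SUB r6, r6, #1 → r6=8-1=7
CMP r6, #2  (cmp 7,2)
BNE top: taken
SUB r2, r2, #14 → r2=(-14)-14=-28
LDR r4, [r5] → r4=M[108]=-2
AND r2, r2, r4 → r2=(-28)&(-2)=-28
ADD r5, r5, #4 → r5=108+4=112
SUB r6, r6, #1 → r6=7-1=6
CMP r6, #2  (cmp 6,2)
BNE top: taken
SUB r2, r2, #14 → r2=(-28)-14=-42
LDR r4, [r5] → r4=M[112]=19
AND r2, r2, r4 → r2=(-42)&19=18
ADD r5, r5, #4 → r5=112+4=116
SUB r6, r6, #1 → r6=6-1=5
CMP r6, #2  (cmp 5,2)
BNE top: taken
SUB r2, r2, #14 → r2=18-14=4
LDR r4, [r5] → r4=M[116]=-2
AND r2, r2, r4 → r2=4&(-2)=4
ADD r5, r5, #4 → r5=116+4=120
SUB r6, r6, #1 → r6=5-1=4
CMP r6, #2  (cmp 4,2)
BNE top: taken
SUB r2, r2, #14 → r2=4-14=-10
LDR r4, [r5] → r4=M[120]=20
AND r2, r2, r4 → r2=(-10)&20=20
ADD r5, r5, #4 → r5=120+4=124
SUB r6, r6, #1 → r6=4-1=3
CMP r6, #2  (cmp 3,2)
BNE top: taken
SUB r2, r2, #14 → r2=20-14=6
LDR r4, [r5] → r4=M[124]=17
AND r2, r2, r4 → r2=6&17=0
ADD r5, r5, #4 → r5=124+4=128
SUB r6, r6, #1 → r6=3-1=2
CMP r6, #2  (cmp 2,2)
BNE top: not taken
ADD r4, r4, r2 → r4=17+0=17
STR r2, [108] → M[108]=0
halt.

0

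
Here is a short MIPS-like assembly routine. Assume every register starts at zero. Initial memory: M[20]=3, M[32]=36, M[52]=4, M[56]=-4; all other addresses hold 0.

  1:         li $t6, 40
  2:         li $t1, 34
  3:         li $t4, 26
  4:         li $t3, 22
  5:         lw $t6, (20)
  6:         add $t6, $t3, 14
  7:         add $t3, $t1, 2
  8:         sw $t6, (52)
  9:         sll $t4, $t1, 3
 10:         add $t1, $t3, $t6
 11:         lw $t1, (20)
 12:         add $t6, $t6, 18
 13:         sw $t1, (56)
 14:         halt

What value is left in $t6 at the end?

after li $t6, 40: $t6=40
after li $t1, 34: $t1=34
after li $t4, 26: $t4=26
after li $t3, 22: $t3=22
after lw $t6, (20): $t6=M[20]=3
after add $t6, $t3, 14: $t6=22+14=36
after add $t3, $t1, 2: $t3=34+2=36
sw $t6, (52) → M[52]=36
after sll $t4, $t1, 3: $t4=34<<3=272
after add $t1, $t3, $t6: $t1=36+36=72
after lw $t1, (20): $t1=M[20]=3
after add $t6, $t6, 18: $t6=36+18=54
sw $t1, (56) → M[56]=3
halt.

54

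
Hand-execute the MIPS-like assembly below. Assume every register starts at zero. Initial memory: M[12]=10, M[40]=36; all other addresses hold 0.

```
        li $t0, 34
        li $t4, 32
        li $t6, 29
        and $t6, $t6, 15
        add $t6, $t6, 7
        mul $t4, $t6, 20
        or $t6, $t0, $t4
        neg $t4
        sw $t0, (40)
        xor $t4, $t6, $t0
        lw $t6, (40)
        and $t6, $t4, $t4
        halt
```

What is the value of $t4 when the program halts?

400

after li $t0, 34: $t0=34
after li $t4, 32: $t4=32
after li $t6, 29: $t6=29
after and $t6, $t6, 15: $t6=29&15=13
after add $t6, $t6, 7: $t6=13+7=20
after mul $t4, $t6, 20: $t4=20*20=400
after or $t6, $t0, $t4: $t6=34|400=434
after neg $t4: $t4=-(400)=-400
sw $t0, (40) → M[40]=34
after xor $t4, $t6, $t0: $t4=434^34=400
after lw $t6, (40): $t6=M[40]=34
after and $t6, $t4, $t4: $t6=400&400=400
halt.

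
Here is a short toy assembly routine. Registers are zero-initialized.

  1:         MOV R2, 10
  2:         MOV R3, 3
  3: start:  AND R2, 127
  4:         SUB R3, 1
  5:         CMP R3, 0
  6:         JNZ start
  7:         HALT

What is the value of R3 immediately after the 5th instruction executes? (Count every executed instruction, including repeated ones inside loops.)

2

after MOV R2, 10: R2=10
after MOV R3, 3: R3=3
after AND R2, 127: R2=10&127=10
after SUB R3, 1: R3=3-1=2
CMP R3, 0  (cmp 2,0)
After step 5: R3 = 2.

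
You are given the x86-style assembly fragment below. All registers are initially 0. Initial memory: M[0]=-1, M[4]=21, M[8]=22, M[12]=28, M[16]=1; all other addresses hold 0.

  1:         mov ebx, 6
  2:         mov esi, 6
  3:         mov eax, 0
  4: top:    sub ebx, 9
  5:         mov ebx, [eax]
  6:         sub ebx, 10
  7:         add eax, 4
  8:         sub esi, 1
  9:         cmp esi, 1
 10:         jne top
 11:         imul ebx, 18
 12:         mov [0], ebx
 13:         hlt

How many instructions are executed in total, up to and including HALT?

41

ebx=6
esi=6
eax=0
ebx=6-9=-3
ebx=M[0]=-1
ebx=(-1)-10=-11
eax=0+4=4
esi=6-1=5
cmp esi, 1  (cmp 5,1)
jne top: taken
ebx=(-11)-9=-20
ebx=M[4]=21
ebx=21-10=11
eax=4+4=8
esi=5-1=4
cmp esi, 1  (cmp 4,1)
jne top: taken
ebx=11-9=2
ebx=M[8]=22
ebx=22-10=12
eax=8+4=12
esi=4-1=3
cmp esi, 1  (cmp 3,1)
jne top: taken
ebx=12-9=3
ebx=M[12]=28
ebx=28-10=18
eax=12+4=16
esi=3-1=2
cmp esi, 1  (cmp 2,1)
jne top: taken
ebx=18-9=9
ebx=M[16]=1
ebx=1-10=-9
eax=16+4=20
esi=2-1=1
cmp esi, 1  (cmp 1,1)
jne top: not taken
ebx=(-9)*18=-162
mov [0], ebx → M[0]=-162
halt.
Total executed instructions: 41.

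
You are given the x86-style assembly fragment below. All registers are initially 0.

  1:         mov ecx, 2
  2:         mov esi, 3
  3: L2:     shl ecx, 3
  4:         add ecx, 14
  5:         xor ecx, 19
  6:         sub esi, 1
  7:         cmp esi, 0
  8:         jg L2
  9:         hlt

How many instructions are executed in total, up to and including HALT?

21

after mov ecx, 2: ecx=2
after mov esi, 3: esi=3
after shl ecx, 3: ecx=2<<3=16
after add ecx, 14: ecx=16+14=30
after xor ecx, 19: ecx=30^19=13
after sub esi, 1: esi=3-1=2
cmp esi, 0  (cmp 2,0)
jg L2: taken
after shl ecx, 3: ecx=13<<3=104
after add ecx, 14: ecx=104+14=118
after xor ecx, 19: ecx=118^19=101
after sub esi, 1: esi=2-1=1
cmp esi, 0  (cmp 1,0)
jg L2: taken
after shl ecx, 3: ecx=101<<3=808
after add ecx, 14: ecx=808+14=822
after xor ecx, 19: ecx=822^19=805
after sub esi, 1: esi=1-1=0
cmp esi, 0  (cmp 0,0)
jg L2: not taken
halt.
Total executed instructions: 21.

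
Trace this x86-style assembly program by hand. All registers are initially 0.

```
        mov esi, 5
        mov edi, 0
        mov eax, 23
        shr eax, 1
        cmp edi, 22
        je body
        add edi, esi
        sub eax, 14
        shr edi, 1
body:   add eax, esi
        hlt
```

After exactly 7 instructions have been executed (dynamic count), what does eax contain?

11

mov esi, 5 → esi=5
mov edi, 0 → edi=0
mov eax, 23 → eax=23
shr eax, 1 → eax=23>>1=11
cmp edi, 22  (cmp 0,22)
je body: not taken
add edi, esi → edi=0+5=5
After step 7: eax = 11.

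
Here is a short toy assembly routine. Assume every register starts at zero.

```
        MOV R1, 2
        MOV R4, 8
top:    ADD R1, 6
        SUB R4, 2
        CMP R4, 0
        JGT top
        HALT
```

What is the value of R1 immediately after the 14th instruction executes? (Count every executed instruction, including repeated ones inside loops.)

R1=2
R4=8
R1=2+6=8
R4=8-2=6
CMP R4, 0  (cmp 6,0)
JGT top: taken
R1=8+6=14
R4=6-2=4
CMP R4, 0  (cmp 4,0)
JGT top: taken
R1=14+6=20
R4=4-2=2
CMP R4, 0  (cmp 2,0)
JGT top: taken
After step 14: R1 = 20.

20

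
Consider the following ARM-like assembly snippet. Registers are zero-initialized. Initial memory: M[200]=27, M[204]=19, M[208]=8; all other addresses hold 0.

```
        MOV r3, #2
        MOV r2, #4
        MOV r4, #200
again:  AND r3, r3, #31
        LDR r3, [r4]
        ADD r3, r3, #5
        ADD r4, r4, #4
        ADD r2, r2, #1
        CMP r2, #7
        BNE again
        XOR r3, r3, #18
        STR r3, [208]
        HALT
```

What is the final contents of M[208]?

MOV r3, #2 → r3=2
MOV r2, #4 → r2=4
MOV r4, #200 → r4=200
AND r3, r3, #31 → r3=2&31=2
LDR r3, [r4] → r3=M[200]=27
ADD r3, r3, #5 → r3=27+5=32
ADD r4, r4, #4 → r4=200+4=204
ADD r2, r2, #1 → r2=4+1=5
CMP r2, #7  (cmp 5,7)
BNE again: taken
AND r3, r3, #31 → r3=32&31=0
LDR r3, [r4] → r3=M[204]=19
ADD r3, r3, #5 → r3=19+5=24
ADD r4, r4, #4 → r4=204+4=208
ADD r2, r2, #1 → r2=5+1=6
CMP r2, #7  (cmp 6,7)
BNE again: taken
AND r3, r3, #31 → r3=24&31=24
LDR r3, [r4] → r3=M[208]=8
ADD r3, r3, #5 → r3=8+5=13
ADD r4, r4, #4 → r4=208+4=212
ADD r2, r2, #1 → r2=6+1=7
CMP r2, #7  (cmp 7,7)
BNE again: not taken
XOR r3, r3, #18 → r3=13^18=31
STR r3, [208] → M[208]=31
halt.

31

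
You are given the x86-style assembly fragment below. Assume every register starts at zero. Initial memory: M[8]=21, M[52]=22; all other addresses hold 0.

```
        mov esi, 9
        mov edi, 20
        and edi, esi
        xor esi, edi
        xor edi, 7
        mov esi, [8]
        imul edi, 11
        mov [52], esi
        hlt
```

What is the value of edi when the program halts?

77

esi=9
edi=20
edi=20&9=0
esi=9^0=9
edi=0^7=7
esi=M[8]=21
edi=7*11=77
mov [52], esi → M[52]=21
halt.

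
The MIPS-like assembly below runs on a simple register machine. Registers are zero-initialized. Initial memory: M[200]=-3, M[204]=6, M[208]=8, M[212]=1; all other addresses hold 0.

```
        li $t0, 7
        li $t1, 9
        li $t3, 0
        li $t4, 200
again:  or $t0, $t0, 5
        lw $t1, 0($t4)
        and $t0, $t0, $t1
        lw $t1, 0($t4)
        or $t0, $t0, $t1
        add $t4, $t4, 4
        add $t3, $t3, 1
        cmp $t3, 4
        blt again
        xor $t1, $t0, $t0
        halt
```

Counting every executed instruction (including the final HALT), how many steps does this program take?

after li $t0, 7: $t0=7
after li $t1, 9: $t1=9
after li $t3, 0: $t3=0
after li $t4, 200: $t4=200
after or $t0, $t0, 5: $t0=7|5=7
after lw $t1, 0($t4): $t1=M[200]=-3
after and $t0, $t0, $t1: $t0=7&(-3)=5
after lw $t1, 0($t4): $t1=M[200]=-3
after or $t0, $t0, $t1: $t0=5|(-3)=-3
after add $t4, $t4, 4: $t4=200+4=204
after add $t3, $t3, 1: $t3=0+1=1
cmp $t3, 4  (cmp 1,4)
blt again: taken
after or $t0, $t0, 5: $t0=(-3)|5=-3
after lw $t1, 0($t4): $t1=M[204]=6
after and $t0, $t0, $t1: $t0=(-3)&6=4
after lw $t1, 0($t4): $t1=M[204]=6
after or $t0, $t0, $t1: $t0=4|6=6
after add $t4, $t4, 4: $t4=204+4=208
after add $t3, $t3, 1: $t3=1+1=2
cmp $t3, 4  (cmp 2,4)
blt again: taken
after or $t0, $t0, 5: $t0=6|5=7
after lw $t1, 0($t4): $t1=M[208]=8
after and $t0, $t0, $t1: $t0=7&8=0
after lw $t1, 0($t4): $t1=M[208]=8
after or $t0, $t0, $t1: $t0=0|8=8
after add $t4, $t4, 4: $t4=208+4=212
after add $t3, $t3, 1: $t3=2+1=3
cmp $t3, 4  (cmp 3,4)
blt again: taken
after or $t0, $t0, 5: $t0=8|5=13
after lw $t1, 0($t4): $t1=M[212]=1
after and $t0, $t0, $t1: $t0=13&1=1
after lw $t1, 0($t4): $t1=M[212]=1
after or $t0, $t0, $t1: $t0=1|1=1
after add $t4, $t4, 4: $t4=212+4=216
after add $t3, $t3, 1: $t3=3+1=4
cmp $t3, 4  (cmp 4,4)
blt again: not taken
after xor $t1, $t0, $t0: $t1=1^1=0
halt.
Total executed instructions: 42.

42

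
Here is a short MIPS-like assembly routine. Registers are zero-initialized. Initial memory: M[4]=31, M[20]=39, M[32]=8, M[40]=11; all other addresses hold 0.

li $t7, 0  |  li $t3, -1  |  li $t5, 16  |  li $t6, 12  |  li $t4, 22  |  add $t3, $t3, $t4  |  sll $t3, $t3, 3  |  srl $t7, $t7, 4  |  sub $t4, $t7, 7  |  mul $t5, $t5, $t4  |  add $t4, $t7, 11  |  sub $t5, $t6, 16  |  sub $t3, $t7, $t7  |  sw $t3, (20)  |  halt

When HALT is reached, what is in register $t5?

-4

li $t7, 0 → $t7=0
li $t3, -1 → $t3=-1
li $t5, 16 → $t5=16
li $t6, 12 → $t6=12
li $t4, 22 → $t4=22
add $t3, $t3, $t4 → $t3=(-1)+22=21
sll $t3, $t3, 3 → $t3=21<<3=168
srl $t7, $t7, 4 → $t7=0>>4=0
sub $t4, $t7, 7 → $t4=0-7=-7
mul $t5, $t5, $t4 → $t5=16*(-7)=-112
add $t4, $t7, 11 → $t4=0+11=11
sub $t5, $t6, 16 → $t5=12-16=-4
sub $t3, $t7, $t7 → $t3=0-0=0
sw $t3, (20) → M[20]=0
halt.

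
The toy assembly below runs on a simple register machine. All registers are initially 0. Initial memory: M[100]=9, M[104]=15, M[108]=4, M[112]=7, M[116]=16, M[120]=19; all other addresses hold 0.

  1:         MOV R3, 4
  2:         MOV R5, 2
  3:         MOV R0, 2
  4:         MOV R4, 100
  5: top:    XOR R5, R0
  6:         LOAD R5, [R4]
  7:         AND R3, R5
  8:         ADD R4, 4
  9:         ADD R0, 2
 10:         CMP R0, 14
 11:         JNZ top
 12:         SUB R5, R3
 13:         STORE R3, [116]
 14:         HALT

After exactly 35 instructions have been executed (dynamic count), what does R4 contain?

MOV R3, 4 → R3=4
MOV R5, 2 → R5=2
MOV R0, 2 → R0=2
MOV R4, 100 → R4=100
XOR R5, R0 → R5=2^2=0
LOAD R5, [R4] → R5=M[100]=9
AND R3, R5 → R3=4&9=0
ADD R4, 4 → R4=100+4=104
ADD R0, 2 → R0=2+2=4
CMP R0, 14  (cmp 4,14)
JNZ top: taken
XOR R5, R0 → R5=9^4=13
LOAD R5, [R4] → R5=M[104]=15
AND R3, R5 → R3=0&15=0
ADD R4, 4 → R4=104+4=108
ADD R0, 2 → R0=4+2=6
CMP R0, 14  (cmp 6,14)
JNZ top: taken
XOR R5, R0 → R5=15^6=9
LOAD R5, [R4] → R5=M[108]=4
AND R3, R5 → R3=0&4=0
ADD R4, 4 → R4=108+4=112
ADD R0, 2 → R0=6+2=8
CMP R0, 14  (cmp 8,14)
JNZ top: taken
XOR R5, R0 → R5=4^8=12
LOAD R5, [R4] → R5=M[112]=7
AND R3, R5 → R3=0&7=0
ADD R4, 4 → R4=112+4=116
ADD R0, 2 → R0=8+2=10
CMP R0, 14  (cmp 10,14)
JNZ top: taken
XOR R5, R0 → R5=7^10=13
LOAD R5, [R4] → R5=M[116]=16
AND R3, R5 → R3=0&16=0
After step 35: R4 = 116.

116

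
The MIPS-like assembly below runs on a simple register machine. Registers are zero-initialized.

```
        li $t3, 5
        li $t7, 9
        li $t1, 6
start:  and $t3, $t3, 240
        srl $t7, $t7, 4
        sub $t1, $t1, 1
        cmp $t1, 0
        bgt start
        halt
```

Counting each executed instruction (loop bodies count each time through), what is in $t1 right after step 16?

3

li $t3, 5 → $t3=5
li $t7, 9 → $t7=9
li $t1, 6 → $t1=6
and $t3, $t3, 240 → $t3=5&240=0
srl $t7, $t7, 4 → $t7=9>>4=0
sub $t1, $t1, 1 → $t1=6-1=5
cmp $t1, 0  (cmp 5,0)
bgt start: taken
and $t3, $t3, 240 → $t3=0&240=0
srl $t7, $t7, 4 → $t7=0>>4=0
sub $t1, $t1, 1 → $t1=5-1=4
cmp $t1, 0  (cmp 4,0)
bgt start: taken
and $t3, $t3, 240 → $t3=0&240=0
srl $t7, $t7, 4 → $t7=0>>4=0
sub $t1, $t1, 1 → $t1=4-1=3
After step 16: $t1 = 3.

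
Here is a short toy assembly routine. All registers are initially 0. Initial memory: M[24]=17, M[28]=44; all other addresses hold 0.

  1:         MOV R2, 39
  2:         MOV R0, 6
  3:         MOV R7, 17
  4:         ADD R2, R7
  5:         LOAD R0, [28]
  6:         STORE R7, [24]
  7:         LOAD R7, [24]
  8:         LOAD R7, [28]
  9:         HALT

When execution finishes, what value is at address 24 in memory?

after MOV R2, 39: R2=39
after MOV R0, 6: R0=6
after MOV R7, 17: R7=17
after ADD R2, R7: R2=39+17=56
after LOAD R0, [28]: R0=M[28]=44
STORE R7, [24] → M[24]=17
after LOAD R7, [24]: R7=M[24]=17
after LOAD R7, [28]: R7=M[28]=44
halt.

17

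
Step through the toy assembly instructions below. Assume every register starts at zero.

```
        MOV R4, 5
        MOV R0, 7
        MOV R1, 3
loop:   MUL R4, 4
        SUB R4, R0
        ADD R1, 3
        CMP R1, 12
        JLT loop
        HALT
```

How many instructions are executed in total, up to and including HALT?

after MOV R4, 5: R4=5
after MOV R0, 7: R0=7
after MOV R1, 3: R1=3
after MUL R4, 4: R4=5*4=20
after SUB R4, R0: R4=20-7=13
after ADD R1, 3: R1=3+3=6
CMP R1, 12  (cmp 6,12)
JLT loop: taken
after MUL R4, 4: R4=13*4=52
after SUB R4, R0: R4=52-7=45
after ADD R1, 3: R1=6+3=9
CMP R1, 12  (cmp 9,12)
JLT loop: taken
after MUL R4, 4: R4=45*4=180
after SUB R4, R0: R4=180-7=173
after ADD R1, 3: R1=9+3=12
CMP R1, 12  (cmp 12,12)
JLT loop: not taken
halt.
Total executed instructions: 19.

19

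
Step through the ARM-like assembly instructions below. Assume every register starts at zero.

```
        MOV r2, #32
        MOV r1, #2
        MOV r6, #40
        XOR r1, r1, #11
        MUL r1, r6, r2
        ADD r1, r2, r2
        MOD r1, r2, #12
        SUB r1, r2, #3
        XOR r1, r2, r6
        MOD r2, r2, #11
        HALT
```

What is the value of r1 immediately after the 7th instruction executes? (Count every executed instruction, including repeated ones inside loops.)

8

after MOV r2, #32: r2=32
after MOV r1, #2: r1=2
after MOV r6, #40: r6=40
after XOR r1, r1, #11: r1=2^11=9
after MUL r1, r6, r2: r1=40*32=1280
after ADD r1, r2, r2: r1=32+32=64
after MOD r1, r2, #12: r1=32%12=8
After step 7: r1 = 8.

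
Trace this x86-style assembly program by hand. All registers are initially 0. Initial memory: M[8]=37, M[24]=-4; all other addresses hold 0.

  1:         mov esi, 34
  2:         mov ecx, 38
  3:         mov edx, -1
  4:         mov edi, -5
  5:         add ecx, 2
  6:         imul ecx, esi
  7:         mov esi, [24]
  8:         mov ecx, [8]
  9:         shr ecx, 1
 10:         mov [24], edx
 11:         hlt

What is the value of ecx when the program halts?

18

esi=34
ecx=38
edx=-1
edi=-5
ecx=38+2=40
ecx=40*34=1360
esi=M[24]=-4
ecx=M[8]=37
ecx=37>>1=18
mov [24], edx → M[24]=-1
halt.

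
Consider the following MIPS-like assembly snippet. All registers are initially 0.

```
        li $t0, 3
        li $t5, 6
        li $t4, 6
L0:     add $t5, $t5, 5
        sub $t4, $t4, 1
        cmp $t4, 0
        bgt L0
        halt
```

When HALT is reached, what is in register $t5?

after li $t0, 3: $t0=3
after li $t5, 6: $t5=6
after li $t4, 6: $t4=6
after add $t5, $t5, 5: $t5=6+5=11
after sub $t4, $t4, 1: $t4=6-1=5
cmp $t4, 0  (cmp 5,0)
bgt L0: taken
after add $t5, $t5, 5: $t5=11+5=16
after sub $t4, $t4, 1: $t4=5-1=4
cmp $t4, 0  (cmp 4,0)
bgt L0: taken
after add $t5, $t5, 5: $t5=16+5=21
after sub $t4, $t4, 1: $t4=4-1=3
cmp $t4, 0  (cmp 3,0)
bgt L0: taken
after add $t5, $t5, 5: $t5=21+5=26
after sub $t4, $t4, 1: $t4=3-1=2
cmp $t4, 0  (cmp 2,0)
bgt L0: taken
after add $t5, $t5, 5: $t5=26+5=31
after sub $t4, $t4, 1: $t4=2-1=1
cmp $t4, 0  (cmp 1,0)
bgt L0: taken
after add $t5, $t5, 5: $t5=31+5=36
after sub $t4, $t4, 1: $t4=1-1=0
cmp $t4, 0  (cmp 0,0)
bgt L0: not taken
halt.

36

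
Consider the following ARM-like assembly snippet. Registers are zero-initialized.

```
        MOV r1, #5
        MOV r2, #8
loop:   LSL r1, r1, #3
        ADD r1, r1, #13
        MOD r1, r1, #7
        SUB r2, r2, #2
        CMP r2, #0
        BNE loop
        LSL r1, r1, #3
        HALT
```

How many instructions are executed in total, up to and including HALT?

MOV r1, #5 → r1=5
MOV r2, #8 → r2=8
LSL r1, r1, #3 → r1=5<<3=40
ADD r1, r1, #13 → r1=40+13=53
MOD r1, r1, #7 → r1=53%7=4
SUB r2, r2, #2 → r2=8-2=6
CMP r2, #0  (cmp 6,0)
BNE loop: taken
LSL r1, r1, #3 → r1=4<<3=32
ADD r1, r1, #13 → r1=32+13=45
MOD r1, r1, #7 → r1=45%7=3
SUB r2, r2, #2 → r2=6-2=4
CMP r2, #0  (cmp 4,0)
BNE loop: taken
LSL r1, r1, #3 → r1=3<<3=24
ADD r1, r1, #13 → r1=24+13=37
MOD r1, r1, #7 → r1=37%7=2
SUB r2, r2, #2 → r2=4-2=2
CMP r2, #0  (cmp 2,0)
BNE loop: taken
LSL r1, r1, #3 → r1=2<<3=16
ADD r1, r1, #13 → r1=16+13=29
MOD r1, r1, #7 → r1=29%7=1
SUB r2, r2, #2 → r2=2-2=0
CMP r2, #0  (cmp 0,0)
BNE loop: not taken
LSL r1, r1, #3 → r1=1<<3=8
halt.
Total executed instructions: 28.

28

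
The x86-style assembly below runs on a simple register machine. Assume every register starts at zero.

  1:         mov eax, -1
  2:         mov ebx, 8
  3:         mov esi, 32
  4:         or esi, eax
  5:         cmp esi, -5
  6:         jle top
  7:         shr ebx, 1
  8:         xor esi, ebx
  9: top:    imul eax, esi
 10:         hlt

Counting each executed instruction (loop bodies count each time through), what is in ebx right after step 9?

mov eax, -1 → eax=-1
mov ebx, 8 → ebx=8
mov esi, 32 → esi=32
or esi, eax → esi=32|(-1)=-1
cmp esi, -5  (cmp -1,-5)
jle top: not taken
shr ebx, 1 → ebx=8>>1=4
xor esi, ebx → esi=(-1)^4=-5
imul eax, esi → eax=(-1)*(-5)=5
After step 9: ebx = 4.

4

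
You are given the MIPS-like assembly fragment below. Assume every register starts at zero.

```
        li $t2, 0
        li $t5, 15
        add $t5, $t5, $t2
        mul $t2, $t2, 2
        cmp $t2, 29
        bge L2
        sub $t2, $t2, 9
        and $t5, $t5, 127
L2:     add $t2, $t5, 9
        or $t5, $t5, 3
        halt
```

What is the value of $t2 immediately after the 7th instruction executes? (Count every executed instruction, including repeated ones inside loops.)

li $t2, 0 → $t2=0
li $t5, 15 → $t5=15
add $t5, $t5, $t2 → $t5=15+0=15
mul $t2, $t2, 2 → $t2=0*2=0
cmp $t2, 29  (cmp 0,29)
bge L2: not taken
sub $t2, $t2, 9 → $t2=0-9=-9
After step 7: $t2 = -9.

-9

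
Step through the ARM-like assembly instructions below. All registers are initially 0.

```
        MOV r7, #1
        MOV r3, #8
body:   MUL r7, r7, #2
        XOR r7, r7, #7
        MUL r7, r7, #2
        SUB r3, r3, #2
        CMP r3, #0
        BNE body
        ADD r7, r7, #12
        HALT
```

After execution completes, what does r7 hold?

610

MOV r7, #1 → r7=1
MOV r3, #8 → r3=8
MUL r7, r7, #2 → r7=1*2=2
XOR r7, r7, #7 → r7=2^7=5
MUL r7, r7, #2 → r7=5*2=10
SUB r3, r3, #2 → r3=8-2=6
CMP r3, #0  (cmp 6,0)
BNE body: taken
MUL r7, r7, #2 → r7=10*2=20
XOR r7, r7, #7 → r7=20^7=19
MUL r7, r7, #2 → r7=19*2=38
SUB r3, r3, #2 → r3=6-2=4
CMP r3, #0  (cmp 4,0)
BNE body: taken
MUL r7, r7, #2 → r7=38*2=76
XOR r7, r7, #7 → r7=76^7=75
MUL r7, r7, #2 → r7=75*2=150
SUB r3, r3, #2 → r3=4-2=2
CMP r3, #0  (cmp 2,0)
BNE body: taken
MUL r7, r7, #2 → r7=150*2=300
XOR r7, r7, #7 → r7=300^7=299
MUL r7, r7, #2 → r7=299*2=598
SUB r3, r3, #2 → r3=2-2=0
CMP r3, #0  (cmp 0,0)
BNE body: not taken
ADD r7, r7, #12 → r7=598+12=610
halt.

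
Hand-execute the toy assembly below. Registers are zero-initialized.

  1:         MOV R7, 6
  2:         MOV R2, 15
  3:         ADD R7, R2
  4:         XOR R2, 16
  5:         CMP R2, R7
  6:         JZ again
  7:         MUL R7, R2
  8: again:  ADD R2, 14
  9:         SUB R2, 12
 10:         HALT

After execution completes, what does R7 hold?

MOV R7, 6 → R7=6
MOV R2, 15 → R2=15
ADD R7, R2 → R7=6+15=21
XOR R2, 16 → R2=15^16=31
CMP R2, R7  (cmp 31,21)
JZ again: not taken
MUL R7, R2 → R7=21*31=651
ADD R2, 14 → R2=31+14=45
SUB R2, 12 → R2=45-12=33
halt.

651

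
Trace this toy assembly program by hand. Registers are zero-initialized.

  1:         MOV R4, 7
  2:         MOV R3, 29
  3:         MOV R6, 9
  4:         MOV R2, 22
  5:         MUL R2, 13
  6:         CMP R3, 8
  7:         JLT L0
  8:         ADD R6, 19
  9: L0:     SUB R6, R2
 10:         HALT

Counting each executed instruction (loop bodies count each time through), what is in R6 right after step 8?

MOV R4, 7 → R4=7
MOV R3, 29 → R3=29
MOV R6, 9 → R6=9
MOV R2, 22 → R2=22
MUL R2, 13 → R2=22*13=286
CMP R3, 8  (cmp 29,8)
JLT L0: not taken
ADD R6, 19 → R6=9+19=28
After step 8: R6 = 28.

28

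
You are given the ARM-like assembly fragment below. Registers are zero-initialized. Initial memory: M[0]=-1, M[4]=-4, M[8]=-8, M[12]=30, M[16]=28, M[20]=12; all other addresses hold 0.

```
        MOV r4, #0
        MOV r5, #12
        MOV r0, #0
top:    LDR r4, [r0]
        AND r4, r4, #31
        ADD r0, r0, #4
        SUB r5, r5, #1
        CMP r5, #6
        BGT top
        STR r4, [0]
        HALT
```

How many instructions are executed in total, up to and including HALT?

41

MOV r4, #0 → r4=0
MOV r5, #12 → r5=12
MOV r0, #0 → r0=0
LDR r4, [r0] → r4=M[0]=-1
AND r4, r4, #31 → r4=(-1)&31=31
ADD r0, r0, #4 → r0=0+4=4
SUB r5, r5, #1 → r5=12-1=11
CMP r5, #6  (cmp 11,6)
BGT top: taken
LDR r4, [r0] → r4=M[4]=-4
AND r4, r4, #31 → r4=(-4)&31=28
ADD r0, r0, #4 → r0=4+4=8
SUB r5, r5, #1 → r5=11-1=10
CMP r5, #6  (cmp 10,6)
BGT top: taken
LDR r4, [r0] → r4=M[8]=-8
AND r4, r4, #31 → r4=(-8)&31=24
ADD r0, r0, #4 → r0=8+4=12
SUB r5, r5, #1 → r5=10-1=9
CMP r5, #6  (cmp 9,6)
BGT top: taken
LDR r4, [r0] → r4=M[12]=30
AND r4, r4, #31 → r4=30&31=30
ADD r0, r0, #4 → r0=12+4=16
SUB r5, r5, #1 → r5=9-1=8
CMP r5, #6  (cmp 8,6)
BGT top: taken
LDR r4, [r0] → r4=M[16]=28
AND r4, r4, #31 → r4=28&31=28
ADD r0, r0, #4 → r0=16+4=20
SUB r5, r5, #1 → r5=8-1=7
CMP r5, #6  (cmp 7,6)
BGT top: taken
LDR r4, [r0] → r4=M[20]=12
AND r4, r4, #31 → r4=12&31=12
ADD r0, r0, #4 → r0=20+4=24
SUB r5, r5, #1 → r5=7-1=6
CMP r5, #6  (cmp 6,6)
BGT top: not taken
STR r4, [0] → M[0]=12
halt.
Total executed instructions: 41.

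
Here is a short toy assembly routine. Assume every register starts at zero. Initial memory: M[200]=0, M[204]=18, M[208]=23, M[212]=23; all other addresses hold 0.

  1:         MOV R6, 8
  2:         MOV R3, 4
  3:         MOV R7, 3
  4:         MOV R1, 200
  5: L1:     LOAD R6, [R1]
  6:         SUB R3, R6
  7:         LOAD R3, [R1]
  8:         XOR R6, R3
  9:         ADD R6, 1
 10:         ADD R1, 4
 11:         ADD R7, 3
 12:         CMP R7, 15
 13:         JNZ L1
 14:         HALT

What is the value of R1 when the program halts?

after MOV R6, 8: R6=8
after MOV R3, 4: R3=4
after MOV R7, 3: R7=3
after MOV R1, 200: R1=200
after LOAD R6, [R1]: R6=M[200]=0
after SUB R3, R6: R3=4-0=4
after LOAD R3, [R1]: R3=M[200]=0
after XOR R6, R3: R6=0^0=0
after ADD R6, 1: R6=0+1=1
after ADD R1, 4: R1=200+4=204
after ADD R7, 3: R7=3+3=6
CMP R7, 15  (cmp 6,15)
JNZ L1: taken
after LOAD R6, [R1]: R6=M[204]=18
after SUB R3, R6: R3=0-18=-18
after LOAD R3, [R1]: R3=M[204]=18
after XOR R6, R3: R6=18^18=0
after ADD R6, 1: R6=0+1=1
after ADD R1, 4: R1=204+4=208
after ADD R7, 3: R7=6+3=9
CMP R7, 15  (cmp 9,15)
JNZ L1: taken
after LOAD R6, [R1]: R6=M[208]=23
after SUB R3, R6: R3=18-23=-5
after LOAD R3, [R1]: R3=M[208]=23
after XOR R6, R3: R6=23^23=0
after ADD R6, 1: R6=0+1=1
after ADD R1, 4: R1=208+4=212
after ADD R7, 3: R7=9+3=12
CMP R7, 15  (cmp 12,15)
JNZ L1: taken
after LOAD R6, [R1]: R6=M[212]=23
after SUB R3, R6: R3=23-23=0
after LOAD R3, [R1]: R3=M[212]=23
after XOR R6, R3: R6=23^23=0
after ADD R6, 1: R6=0+1=1
after ADD R1, 4: R1=212+4=216
after ADD R7, 3: R7=12+3=15
CMP R7, 15  (cmp 15,15)
JNZ L1: not taken
halt.

216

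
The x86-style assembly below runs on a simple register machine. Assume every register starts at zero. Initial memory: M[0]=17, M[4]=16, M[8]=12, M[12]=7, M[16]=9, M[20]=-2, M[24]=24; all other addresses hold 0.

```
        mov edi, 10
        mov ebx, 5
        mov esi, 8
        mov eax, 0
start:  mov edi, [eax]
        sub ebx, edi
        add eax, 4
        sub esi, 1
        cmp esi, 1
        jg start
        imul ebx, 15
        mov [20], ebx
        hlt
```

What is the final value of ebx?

mov edi, 10 → edi=10
mov ebx, 5 → ebx=5
mov esi, 8 → esi=8
mov eax, 0 → eax=0
mov edi, [eax] → edi=M[0]=17
sub ebx, edi → ebx=5-17=-12
add eax, 4 → eax=0+4=4
sub esi, 1 → esi=8-1=7
cmp esi, 1  (cmp 7,1)
jg start: taken
mov edi, [eax] → edi=M[4]=16
sub ebx, edi → ebx=(-12)-16=-28
add eax, 4 → eax=4+4=8
sub esi, 1 → esi=7-1=6
cmp esi, 1  (cmp 6,1)
jg start: taken
mov edi, [eax] → edi=M[8]=12
sub ebx, edi → ebx=(-28)-12=-40
add eax, 4 → eax=8+4=12
sub esi, 1 → esi=6-1=5
cmp esi, 1  (cmp 5,1)
jg start: taken
mov edi, [eax] → edi=M[12]=7
sub ebx, edi → ebx=(-40)-7=-47
add eax, 4 → eax=12+4=16
sub esi, 1 → esi=5-1=4
cmp esi, 1  (cmp 4,1)
jg start: taken
mov edi, [eax] → edi=M[16]=9
sub ebx, edi → ebx=(-47)-9=-56
add eax, 4 → eax=16+4=20
sub esi, 1 → esi=4-1=3
cmp esi, 1  (cmp 3,1)
jg start: taken
mov edi, [eax] → edi=M[20]=-2
sub ebx, edi → ebx=(-56)-(-2)=-54
add eax, 4 → eax=20+4=24
sub esi, 1 → esi=3-1=2
cmp esi, 1  (cmp 2,1)
jg start: taken
mov edi, [eax] → edi=M[24]=24
sub ebx, edi → ebx=(-54)-24=-78
add eax, 4 → eax=24+4=28
sub esi, 1 → esi=2-1=1
cmp esi, 1  (cmp 1,1)
jg start: not taken
imul ebx, 15 → ebx=(-78)*15=-1170
mov [20], ebx → M[20]=-1170
halt.

-1170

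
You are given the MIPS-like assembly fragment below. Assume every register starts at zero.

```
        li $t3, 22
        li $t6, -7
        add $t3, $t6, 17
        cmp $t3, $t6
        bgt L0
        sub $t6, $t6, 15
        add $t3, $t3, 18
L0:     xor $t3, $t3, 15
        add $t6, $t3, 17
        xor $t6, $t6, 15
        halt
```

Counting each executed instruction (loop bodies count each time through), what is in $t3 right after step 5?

after li $t3, 22: $t3=22
after li $t6, -7: $t6=-7
after add $t3, $t6, 17: $t3=(-7)+17=10
cmp $t3, $t6  (cmp 10,-7)
bgt L0: taken
After step 5: $t3 = 10.

10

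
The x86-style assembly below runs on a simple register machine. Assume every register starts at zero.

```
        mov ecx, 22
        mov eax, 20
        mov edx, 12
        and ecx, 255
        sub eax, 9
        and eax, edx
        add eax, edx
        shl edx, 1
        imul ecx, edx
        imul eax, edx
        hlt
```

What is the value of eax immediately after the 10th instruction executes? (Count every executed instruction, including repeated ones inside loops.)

480

after mov ecx, 22: ecx=22
after mov eax, 20: eax=20
after mov edx, 12: edx=12
after and ecx, 255: ecx=22&255=22
after sub eax, 9: eax=20-9=11
after and eax, edx: eax=11&12=8
after add eax, edx: eax=8+12=20
after shl edx, 1: edx=12<<1=24
after imul ecx, edx: ecx=22*24=528
after imul eax, edx: eax=20*24=480
After step 10: eax = 480.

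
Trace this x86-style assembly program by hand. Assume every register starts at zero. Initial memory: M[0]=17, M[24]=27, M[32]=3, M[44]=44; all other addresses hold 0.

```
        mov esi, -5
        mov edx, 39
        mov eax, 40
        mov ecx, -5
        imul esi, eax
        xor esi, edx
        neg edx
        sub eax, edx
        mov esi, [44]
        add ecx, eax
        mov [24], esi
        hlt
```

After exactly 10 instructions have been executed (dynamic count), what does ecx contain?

74

esi=-5
edx=39
eax=40
ecx=-5
esi=(-5)*40=-200
esi=(-200)^39=-225
edx=-(39)=-39
eax=40-(-39)=79
esi=M[44]=44
ecx=(-5)+79=74
After step 10: ecx = 74.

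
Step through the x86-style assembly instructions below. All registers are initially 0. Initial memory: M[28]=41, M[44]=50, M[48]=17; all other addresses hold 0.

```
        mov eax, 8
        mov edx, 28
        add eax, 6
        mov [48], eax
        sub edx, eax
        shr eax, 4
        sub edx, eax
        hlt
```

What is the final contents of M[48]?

mov eax, 8 → eax=8
mov edx, 28 → edx=28
add eax, 6 → eax=8+6=14
mov [48], eax → M[48]=14
sub edx, eax → edx=28-14=14
shr eax, 4 → eax=14>>4=0
sub edx, eax → edx=14-0=14
halt.

14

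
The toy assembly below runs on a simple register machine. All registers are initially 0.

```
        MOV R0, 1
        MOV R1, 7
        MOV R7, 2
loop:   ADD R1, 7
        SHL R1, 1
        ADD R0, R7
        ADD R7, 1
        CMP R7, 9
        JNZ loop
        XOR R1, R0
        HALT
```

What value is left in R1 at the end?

MOV R0, 1 → R0=1
MOV R1, 7 → R1=7
MOV R7, 2 → R7=2
ADD R1, 7 → R1=7+7=14
SHL R1, 1 → R1=14<<1=28
ADD R0, R7 → R0=1+2=3
ADD R7, 1 → R7=2+1=3
CMP R7, 9  (cmp 3,9)
JNZ loop: taken
ADD R1, 7 → R1=28+7=35
SHL R1, 1 → R1=35<<1=70
ADD R0, R7 → R0=3+3=6
ADD R7, 1 → R7=3+1=4
CMP R7, 9  (cmp 4,9)
JNZ loop: taken
ADD R1, 7 → R1=70+7=77
SHL R1, 1 → R1=77<<1=154
ADD R0, R7 → R0=6+4=10
ADD R7, 1 → R7=4+1=5
CMP R7, 9  (cmp 5,9)
JNZ loop: taken
ADD R1, 7 → R1=154+7=161
SHL R1, 1 → R1=161<<1=322
ADD R0, R7 → R0=10+5=15
ADD R7, 1 → R7=5+1=6
CMP R7, 9  (cmp 6,9)
JNZ loop: taken
ADD R1, 7 → R1=322+7=329
SHL R1, 1 → R1=329<<1=658
ADD R0, R7 → R0=15+6=21
ADD R7, 1 → R7=6+1=7
CMP R7, 9  (cmp 7,9)
JNZ loop: taken
ADD R1, 7 → R1=658+7=665
SHL R1, 1 → R1=665<<1=1330
ADD R0, R7 → R0=21+7=28
ADD R7, 1 → R7=7+1=8
CMP R7, 9  (cmp 8,9)
JNZ loop: taken
ADD R1, 7 → R1=1330+7=1337
SHL R1, 1 → R1=1337<<1=2674
ADD R0, R7 → R0=28+8=36
ADD R7, 1 → R7=8+1=9
CMP R7, 9  (cmp 9,9)
JNZ loop: not taken
XOR R1, R0 → R1=2674^36=2646
halt.

2646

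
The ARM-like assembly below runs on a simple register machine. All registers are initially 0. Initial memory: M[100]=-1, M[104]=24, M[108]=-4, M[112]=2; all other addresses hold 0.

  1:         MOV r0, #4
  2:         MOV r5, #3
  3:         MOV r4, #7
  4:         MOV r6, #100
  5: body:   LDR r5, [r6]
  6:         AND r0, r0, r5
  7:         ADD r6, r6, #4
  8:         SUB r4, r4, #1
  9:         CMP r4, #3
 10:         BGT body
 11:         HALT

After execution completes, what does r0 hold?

0

r0=4
r5=3
r4=7
r6=100
r5=M[100]=-1
r0=4&(-1)=4
r6=100+4=104
r4=7-1=6
CMP r4, #3  (cmp 6,3)
BGT body: taken
r5=M[104]=24
r0=4&24=0
r6=104+4=108
r4=6-1=5
CMP r4, #3  (cmp 5,3)
BGT body: taken
r5=M[108]=-4
r0=0&(-4)=0
r6=108+4=112
r4=5-1=4
CMP r4, #3  (cmp 4,3)
BGT body: taken
r5=M[112]=2
r0=0&2=0
r6=112+4=116
r4=4-1=3
CMP r4, #3  (cmp 3,3)
BGT body: not taken
halt.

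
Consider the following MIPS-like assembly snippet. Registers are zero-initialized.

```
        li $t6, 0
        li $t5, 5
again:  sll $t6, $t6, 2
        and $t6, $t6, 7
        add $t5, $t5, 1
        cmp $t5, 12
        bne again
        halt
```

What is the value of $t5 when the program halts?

li $t6, 0 → $t6=0
li $t5, 5 → $t5=5
sll $t6, $t6, 2 → $t6=0<<2=0
and $t6, $t6, 7 → $t6=0&7=0
add $t5, $t5, 1 → $t5=5+1=6
cmp $t5, 12  (cmp 6,12)
bne again: taken
sll $t6, $t6, 2 → $t6=0<<2=0
and $t6, $t6, 7 → $t6=0&7=0
add $t5, $t5, 1 → $t5=6+1=7
cmp $t5, 12  (cmp 7,12)
bne again: taken
sll $t6, $t6, 2 → $t6=0<<2=0
and $t6, $t6, 7 → $t6=0&7=0
add $t5, $t5, 1 → $t5=7+1=8
cmp $t5, 12  (cmp 8,12)
bne again: taken
sll $t6, $t6, 2 → $t6=0<<2=0
and $t6, $t6, 7 → $t6=0&7=0
add $t5, $t5, 1 → $t5=8+1=9
cmp $t5, 12  (cmp 9,12)
bne again: taken
sll $t6, $t6, 2 → $t6=0<<2=0
and $t6, $t6, 7 → $t6=0&7=0
add $t5, $t5, 1 → $t5=9+1=10
cmp $t5, 12  (cmp 10,12)
bne again: taken
sll $t6, $t6, 2 → $t6=0<<2=0
and $t6, $t6, 7 → $t6=0&7=0
add $t5, $t5, 1 → $t5=10+1=11
cmp $t5, 12  (cmp 11,12)
bne again: taken
sll $t6, $t6, 2 → $t6=0<<2=0
and $t6, $t6, 7 → $t6=0&7=0
add $t5, $t5, 1 → $t5=11+1=12
cmp $t5, 12  (cmp 12,12)
bne again: not taken
halt.

12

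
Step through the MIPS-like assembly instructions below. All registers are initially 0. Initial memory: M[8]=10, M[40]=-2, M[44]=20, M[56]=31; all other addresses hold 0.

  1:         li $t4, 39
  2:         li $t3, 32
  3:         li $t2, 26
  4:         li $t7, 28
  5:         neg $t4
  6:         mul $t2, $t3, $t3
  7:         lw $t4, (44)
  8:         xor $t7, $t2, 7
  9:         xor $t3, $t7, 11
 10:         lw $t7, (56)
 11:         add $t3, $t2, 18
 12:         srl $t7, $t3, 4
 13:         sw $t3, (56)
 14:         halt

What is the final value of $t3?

$t4=39
$t3=32
$t2=26
$t7=28
$t4=-(39)=-39
$t2=32*32=1024
$t4=M[44]=20
$t7=1024^7=1031
$t3=1031^11=1036
$t7=M[56]=31
$t3=1024+18=1042
$t7=1042>>4=65
sw $t3, (56) → M[56]=1042
halt.

1042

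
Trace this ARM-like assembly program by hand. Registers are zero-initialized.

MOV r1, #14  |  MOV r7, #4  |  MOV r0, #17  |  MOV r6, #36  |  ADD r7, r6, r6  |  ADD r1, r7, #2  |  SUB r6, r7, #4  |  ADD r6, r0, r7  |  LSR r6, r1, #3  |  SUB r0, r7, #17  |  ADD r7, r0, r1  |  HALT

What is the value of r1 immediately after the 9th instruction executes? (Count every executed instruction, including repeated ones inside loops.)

74

r1=14
r7=4
r0=17
r6=36
r7=36+36=72
r1=72+2=74
r6=72-4=68
r6=17+72=89
r6=74>>3=9
After step 9: r1 = 74.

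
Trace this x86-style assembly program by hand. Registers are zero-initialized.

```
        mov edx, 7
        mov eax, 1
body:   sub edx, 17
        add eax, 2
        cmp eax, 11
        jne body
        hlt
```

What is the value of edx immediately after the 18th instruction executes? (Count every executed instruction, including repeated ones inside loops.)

-61

edx=7
eax=1
edx=7-17=-10
eax=1+2=3
cmp eax, 11  (cmp 3,11)
jne body: taken
edx=(-10)-17=-27
eax=3+2=5
cmp eax, 11  (cmp 5,11)
jne body: taken
edx=(-27)-17=-44
eax=5+2=7
cmp eax, 11  (cmp 7,11)
jne body: taken
edx=(-44)-17=-61
eax=7+2=9
cmp eax, 11  (cmp 9,11)
jne body: taken
After step 18: edx = -61.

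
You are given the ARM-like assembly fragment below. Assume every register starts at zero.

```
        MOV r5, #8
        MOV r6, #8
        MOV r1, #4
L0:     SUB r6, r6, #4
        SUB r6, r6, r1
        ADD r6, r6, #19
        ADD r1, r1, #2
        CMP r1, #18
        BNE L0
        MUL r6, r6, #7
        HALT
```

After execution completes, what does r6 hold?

301

r5=8
r6=8
r1=4
r6=8-4=4
r6=4-4=0
r6=0+19=19
r1=4+2=6
CMP r1, #18  (cmp 6,18)
BNE L0: taken
r6=19-4=15
r6=15-6=9
r6=9+19=28
r1=6+2=8
CMP r1, #18  (cmp 8,18)
BNE L0: taken
r6=28-4=24
r6=24-8=16
r6=16+19=35
r1=8+2=10
CMP r1, #18  (cmp 10,18)
BNE L0: taken
r6=35-4=31
r6=31-10=21
r6=21+19=40
r1=10+2=12
CMP r1, #18  (cmp 12,18)
BNE L0: taken
r6=40-4=36
r6=36-12=24
r6=24+19=43
r1=12+2=14
CMP r1, #18  (cmp 14,18)
BNE L0: taken
r6=43-4=39
r6=39-14=25
r6=25+19=44
r1=14+2=16
CMP r1, #18  (cmp 16,18)
BNE L0: taken
r6=44-4=40
r6=40-16=24
r6=24+19=43
r1=16+2=18
CMP r1, #18  (cmp 18,18)
BNE L0: not taken
r6=43*7=301
halt.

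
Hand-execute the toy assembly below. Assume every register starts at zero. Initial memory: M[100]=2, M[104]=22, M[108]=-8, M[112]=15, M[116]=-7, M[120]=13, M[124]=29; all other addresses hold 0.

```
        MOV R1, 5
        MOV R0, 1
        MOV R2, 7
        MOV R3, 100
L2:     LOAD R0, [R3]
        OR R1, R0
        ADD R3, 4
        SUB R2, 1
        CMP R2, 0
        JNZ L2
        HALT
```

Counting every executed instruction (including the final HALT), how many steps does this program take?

after MOV R1, 5: R1=5
after MOV R0, 1: R0=1
after MOV R2, 7: R2=7
after MOV R3, 100: R3=100
after LOAD R0, [R3]: R0=M[100]=2
after OR R1, R0: R1=5|2=7
after ADD R3, 4: R3=100+4=104
after SUB R2, 1: R2=7-1=6
CMP R2, 0  (cmp 6,0)
JNZ L2: taken
after LOAD R0, [R3]: R0=M[104]=22
after OR R1, R0: R1=7|22=23
after ADD R3, 4: R3=104+4=108
after SUB R2, 1: R2=6-1=5
CMP R2, 0  (cmp 5,0)
JNZ L2: taken
after LOAD R0, [R3]: R0=M[108]=-8
after OR R1, R0: R1=23|(-8)=-1
after ADD R3, 4: R3=108+4=112
after SUB R2, 1: R2=5-1=4
CMP R2, 0  (cmp 4,0)
JNZ L2: taken
after LOAD R0, [R3]: R0=M[112]=15
after OR R1, R0: R1=(-1)|15=-1
after ADD R3, 4: R3=112+4=116
after SUB R2, 1: R2=4-1=3
CMP R2, 0  (cmp 3,0)
JNZ L2: taken
after LOAD R0, [R3]: R0=M[116]=-7
after OR R1, R0: R1=(-1)|(-7)=-1
after ADD R3, 4: R3=116+4=120
after SUB R2, 1: R2=3-1=2
CMP R2, 0  (cmp 2,0)
JNZ L2: taken
after LOAD R0, [R3]: R0=M[120]=13
after OR R1, R0: R1=(-1)|13=-1
after ADD R3, 4: R3=120+4=124
after SUB R2, 1: R2=2-1=1
CMP R2, 0  (cmp 1,0)
JNZ L2: taken
after LOAD R0, [R3]: R0=M[124]=29
after OR R1, R0: R1=(-1)|29=-1
after ADD R3, 4: R3=124+4=128
after SUB R2, 1: R2=1-1=0
CMP R2, 0  (cmp 0,0)
JNZ L2: not taken
halt.
Total executed instructions: 47.

47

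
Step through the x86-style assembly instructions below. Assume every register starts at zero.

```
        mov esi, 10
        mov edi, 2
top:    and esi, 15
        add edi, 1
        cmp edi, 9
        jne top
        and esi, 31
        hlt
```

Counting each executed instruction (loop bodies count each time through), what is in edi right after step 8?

after mov esi, 10: esi=10
after mov edi, 2: edi=2
after and esi, 15: esi=10&15=10
after add edi, 1: edi=2+1=3
cmp edi, 9  (cmp 3,9)
jne top: taken
after and esi, 15: esi=10&15=10
after add edi, 1: edi=3+1=4
After step 8: edi = 4.

4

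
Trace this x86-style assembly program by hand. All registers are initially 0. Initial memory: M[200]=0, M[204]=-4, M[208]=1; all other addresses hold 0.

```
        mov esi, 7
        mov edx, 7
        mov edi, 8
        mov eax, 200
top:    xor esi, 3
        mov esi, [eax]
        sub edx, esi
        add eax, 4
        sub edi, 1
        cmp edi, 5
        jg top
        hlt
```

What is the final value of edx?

after mov esi, 7: esi=7
after mov edx, 7: edx=7
after mov edi, 8: edi=8
after mov eax, 200: eax=200
after xor esi, 3: esi=7^3=4
after mov esi, [eax]: esi=M[200]=0
after sub edx, esi: edx=7-0=7
after add eax, 4: eax=200+4=204
after sub edi, 1: edi=8-1=7
cmp edi, 5  (cmp 7,5)
jg top: taken
after xor esi, 3: esi=0^3=3
after mov esi, [eax]: esi=M[204]=-4
after sub edx, esi: edx=7-(-4)=11
after add eax, 4: eax=204+4=208
after sub edi, 1: edi=7-1=6
cmp edi, 5  (cmp 6,5)
jg top: taken
after xor esi, 3: esi=(-4)^3=-1
after mov esi, [eax]: esi=M[208]=1
after sub edx, esi: edx=11-1=10
after add eax, 4: eax=208+4=212
after sub edi, 1: edi=6-1=5
cmp edi, 5  (cmp 5,5)
jg top: not taken
halt.

10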